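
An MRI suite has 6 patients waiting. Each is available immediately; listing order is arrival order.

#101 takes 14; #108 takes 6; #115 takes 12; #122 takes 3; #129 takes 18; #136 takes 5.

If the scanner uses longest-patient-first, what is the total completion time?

LPT (decreasing processing time): #129 #101 #115 #108 #136 #122.
#129: 0→18
#101: 18→32
#115: 32→44
#108: 44→50
#136: 50→55
#122: 55→58
Sum = 18+32+44+50+55+58 = 257.

257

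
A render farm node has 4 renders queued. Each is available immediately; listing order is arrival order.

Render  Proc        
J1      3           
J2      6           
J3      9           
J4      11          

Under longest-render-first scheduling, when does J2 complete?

26

LPT (decreasing processing time): J4 J3 J2 J1.
J4: 0→11
J3: 11→20
J2: 20→26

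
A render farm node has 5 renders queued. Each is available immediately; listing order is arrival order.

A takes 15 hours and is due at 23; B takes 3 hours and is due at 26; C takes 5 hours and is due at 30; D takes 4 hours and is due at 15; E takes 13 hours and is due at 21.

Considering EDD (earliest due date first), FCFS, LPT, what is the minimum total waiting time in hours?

83

EDD (increasing due date): D E A B C.
D: waits 0, runs 0→4
E: waits 4, runs 4→17
A: waits 17, runs 17→32
B: waits 32, runs 32→35
C: waits 35, runs 35→40
Sum = 0+4+17+32+35 = 88.
FIFO (arrival order): A B C D E.
A: waits 0, runs 0→15
B: waits 15, runs 15→18
C: waits 18, runs 18→23
D: waits 23, runs 23→27
E: waits 27, runs 27→40
Sum = 0+15+18+23+27 = 83.
LPT (decreasing processing time): A E C D B.
A: waits 0, runs 0→15
E: waits 15, runs 15→28
C: waits 28, runs 28→33
D: waits 33, runs 33→37
B: waits 37, runs 37→40
Sum = 0+15+28+33+37 = 113.
EDD 88, FIFO 83, LPT 113 → minimum 83.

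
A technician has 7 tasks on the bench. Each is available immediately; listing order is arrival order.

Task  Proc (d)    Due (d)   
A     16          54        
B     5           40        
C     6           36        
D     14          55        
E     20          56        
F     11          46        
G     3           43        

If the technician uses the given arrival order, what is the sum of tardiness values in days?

63

FIFO (arrival order): A B C D E F G.
A: 0→16, due 54, tardiness 0
B: 16→21, due 40, tardiness 0
C: 21→27, due 36, tardiness 0
D: 27→41, due 55, tardiness 0
E: 41→61, due 56, tardiness 5
F: 61→72, due 46, tardiness 26
G: 72→75, due 43, tardiness 32
Sum = 0+0+0+0+5+26+32 = 63.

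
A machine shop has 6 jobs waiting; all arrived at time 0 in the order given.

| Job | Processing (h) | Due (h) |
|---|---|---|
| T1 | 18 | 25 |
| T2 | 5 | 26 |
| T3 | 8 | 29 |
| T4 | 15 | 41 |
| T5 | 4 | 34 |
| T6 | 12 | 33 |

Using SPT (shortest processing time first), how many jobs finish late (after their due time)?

SPT (increasing processing time): T5 T2 T3 T6 T4 T1.
T5: 0→4, due 34, tardiness 0
T2: 4→9, due 26, tardiness 0
T3: 9→17, due 29, tardiness 0
T6: 17→29, due 33, tardiness 0
T4: 29→44, due 41, tardiness 3
T1: 44→62, due 25, tardiness 37
Late jobs: 2.

2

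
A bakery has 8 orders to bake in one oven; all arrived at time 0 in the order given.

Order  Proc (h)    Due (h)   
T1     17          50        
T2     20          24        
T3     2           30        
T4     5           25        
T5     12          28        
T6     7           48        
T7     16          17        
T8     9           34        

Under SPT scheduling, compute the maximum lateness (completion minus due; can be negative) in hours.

64

SPT (increasing processing time): T3 T4 T6 T8 T5 T7 T1 T2.
T3: 0→2, due 30, lateness -28
T4: 2→7, due 25, lateness -18
T6: 7→14, due 48, lateness -34
T8: 14→23, due 34, lateness -11
T5: 23→35, due 28, lateness 7
T7: 35→51, due 17, lateness 34
T1: 51→68, due 50, lateness 18
T2: 68→88, due 24, lateness 64
Maximum = 64.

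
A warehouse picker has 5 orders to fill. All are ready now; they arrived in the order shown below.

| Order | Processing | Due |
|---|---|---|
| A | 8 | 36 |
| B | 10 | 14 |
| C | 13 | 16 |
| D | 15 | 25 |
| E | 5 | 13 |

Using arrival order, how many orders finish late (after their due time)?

4

FIFO (arrival order): A B C D E.
A: 0→8, due 36, tardiness 0
B: 8→18, due 14, tardiness 4
C: 18→31, due 16, tardiness 15
D: 31→46, due 25, tardiness 21
E: 46→51, due 13, tardiness 38
Late orders: 4.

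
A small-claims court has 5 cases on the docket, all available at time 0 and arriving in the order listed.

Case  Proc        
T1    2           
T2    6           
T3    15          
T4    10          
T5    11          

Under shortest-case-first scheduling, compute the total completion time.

SPT (increasing processing time): T1 T2 T4 T5 T3.
T1: 0→2
T2: 2→8
T4: 8→18
T5: 18→29
T3: 29→44
Sum = 2+8+18+29+44 = 101.

101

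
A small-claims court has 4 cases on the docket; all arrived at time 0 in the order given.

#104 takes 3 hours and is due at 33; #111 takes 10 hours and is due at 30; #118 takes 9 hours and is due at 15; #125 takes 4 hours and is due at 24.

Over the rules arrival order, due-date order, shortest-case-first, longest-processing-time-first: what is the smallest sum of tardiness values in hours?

FIFO (arrival order): #104 #111 #118 #125.
#104: 0→3, due 33, tardiness 0
#111: 3→13, due 30, tardiness 0
#118: 13→22, due 15, tardiness 7
#125: 22→26, due 24, tardiness 2
Sum = 0+0+7+2 = 9.
EDD (increasing due date): #118 #125 #111 #104.
#118: 0→9, due 15, tardiness 0
#125: 9→13, due 24, tardiness 0
#111: 13→23, due 30, tardiness 0
#104: 23→26, due 33, tardiness 0
Sum = 0+0+0+0 = 0.
SPT (increasing processing time): #104 #125 #118 #111.
#104: 0→3, due 33, tardiness 0
#125: 3→7, due 24, tardiness 0
#118: 7→16, due 15, tardiness 1
#111: 16→26, due 30, tardiness 0
Sum = 0+0+1+0 = 1.
LPT (decreasing processing time): #111 #118 #125 #104.
#111: 0→10, due 30, tardiness 0
#118: 10→19, due 15, tardiness 4
#125: 19→23, due 24, tardiness 0
#104: 23→26, due 33, tardiness 0
Sum = 0+4+0+0 = 4.
FIFO 9, EDD 0, SPT 1, LPT 4 → minimum 0.

0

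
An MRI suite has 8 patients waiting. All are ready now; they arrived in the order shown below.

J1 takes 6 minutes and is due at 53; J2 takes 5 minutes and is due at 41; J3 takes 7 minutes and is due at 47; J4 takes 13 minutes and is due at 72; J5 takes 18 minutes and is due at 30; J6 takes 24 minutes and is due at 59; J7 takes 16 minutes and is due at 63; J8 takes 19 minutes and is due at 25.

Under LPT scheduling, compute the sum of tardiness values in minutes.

248

LPT (decreasing processing time): J6 J8 J5 J7 J4 J3 J1 J2.
J6: 0→24, due 59, tardiness 0
J8: 24→43, due 25, tardiness 18
J5: 43→61, due 30, tardiness 31
J7: 61→77, due 63, tardiness 14
J4: 77→90, due 72, tardiness 18
J3: 90→97, due 47, tardiness 50
J1: 97→103, due 53, tardiness 50
J2: 103→108, due 41, tardiness 67
Sum = 0+18+31+14+18+50+50+67 = 248.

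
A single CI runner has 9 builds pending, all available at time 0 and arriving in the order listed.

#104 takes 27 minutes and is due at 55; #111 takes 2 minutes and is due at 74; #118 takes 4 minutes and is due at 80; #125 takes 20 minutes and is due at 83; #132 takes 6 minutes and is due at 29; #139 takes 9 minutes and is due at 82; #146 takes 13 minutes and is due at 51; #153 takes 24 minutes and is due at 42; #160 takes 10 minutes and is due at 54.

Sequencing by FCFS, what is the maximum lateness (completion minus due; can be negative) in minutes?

63

FIFO (arrival order): #104 #111 #118 #125 #132 #139 #146 #153 #160.
#104: 0→27, due 55, lateness -28
#111: 27→29, due 74, lateness -45
#118: 29→33, due 80, lateness -47
#125: 33→53, due 83, lateness -30
#132: 53→59, due 29, lateness 30
#139: 59→68, due 82, lateness -14
#146: 68→81, due 51, lateness 30
#153: 81→105, due 42, lateness 63
#160: 105→115, due 54, lateness 61
Maximum = 63.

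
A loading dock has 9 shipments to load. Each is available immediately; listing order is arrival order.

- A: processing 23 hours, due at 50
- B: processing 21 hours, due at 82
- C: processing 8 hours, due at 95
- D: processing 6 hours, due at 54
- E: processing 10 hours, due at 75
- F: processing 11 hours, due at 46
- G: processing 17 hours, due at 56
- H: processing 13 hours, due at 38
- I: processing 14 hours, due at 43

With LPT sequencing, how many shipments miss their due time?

LPT (decreasing processing time): A B G I H F E C D.
A: 0→23, due 50, tardiness 0
B: 23→44, due 82, tardiness 0
G: 44→61, due 56, tardiness 5
I: 61→75, due 43, tardiness 32
H: 75→88, due 38, tardiness 50
F: 88→99, due 46, tardiness 53
E: 99→109, due 75, tardiness 34
C: 109→117, due 95, tardiness 22
D: 117→123, due 54, tardiness 69
Late shipments: 7.

7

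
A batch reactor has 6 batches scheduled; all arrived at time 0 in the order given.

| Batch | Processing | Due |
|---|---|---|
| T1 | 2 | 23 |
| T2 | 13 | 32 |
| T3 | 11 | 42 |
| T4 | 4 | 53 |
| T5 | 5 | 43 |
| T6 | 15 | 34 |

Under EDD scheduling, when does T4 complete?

50

EDD (increasing due date): T1 T2 T6 T3 T5 T4.
T1: 0→2
T2: 2→15
T6: 15→30
T3: 30→41
T5: 41→46
T4: 46→50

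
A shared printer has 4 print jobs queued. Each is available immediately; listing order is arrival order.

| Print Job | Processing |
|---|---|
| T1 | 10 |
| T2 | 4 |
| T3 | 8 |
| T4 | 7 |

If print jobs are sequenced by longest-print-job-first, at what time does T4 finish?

LPT (decreasing processing time): T1 T3 T4 T2.
T1: 0→10
T3: 10→18
T4: 18→25

25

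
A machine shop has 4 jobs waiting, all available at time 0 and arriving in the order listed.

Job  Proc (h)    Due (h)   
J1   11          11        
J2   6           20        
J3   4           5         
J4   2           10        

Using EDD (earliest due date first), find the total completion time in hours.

EDD (increasing due date): J3 J4 J1 J2.
J3: 0→4
J4: 4→6
J1: 6→17
J2: 17→23
Sum = 4+6+17+23 = 50.

50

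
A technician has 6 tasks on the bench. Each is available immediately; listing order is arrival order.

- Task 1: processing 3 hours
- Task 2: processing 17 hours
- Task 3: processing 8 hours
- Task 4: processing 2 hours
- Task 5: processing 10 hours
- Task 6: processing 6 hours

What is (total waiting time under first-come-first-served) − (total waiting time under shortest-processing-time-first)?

FIFO (arrival order): Task 1 Task 2 Task 3 Task 4 Task 5 Task 6.
Task 1: waits 0, runs 0→3
Task 2: waits 3, runs 3→20
Task 3: waits 20, runs 20→28
Task 4: waits 28, runs 28→30
Task 5: waits 30, runs 30→40
Task 6: waits 40, runs 40→46
Sum = 0+3+20+28+30+40 = 121.
SPT (increasing processing time): Task 4 Task 1 Task 6 Task 3 Task 5 Task 2.
Task 4: waits 0, runs 0→2
Task 1: waits 2, runs 2→5
Task 6: waits 5, runs 5→11
Task 3: waits 11, runs 11→19
Task 5: waits 19, runs 19→29
Task 2: waits 29, runs 29→46
Sum = 0+2+5+11+19+29 = 66.
Difference = 121 − 66 = 55.

55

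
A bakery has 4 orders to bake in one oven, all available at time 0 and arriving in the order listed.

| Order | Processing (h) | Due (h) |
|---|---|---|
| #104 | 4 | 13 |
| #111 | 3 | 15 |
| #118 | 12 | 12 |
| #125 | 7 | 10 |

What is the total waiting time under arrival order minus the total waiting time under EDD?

FIFO (arrival order): #104 #111 #118 #125.
#104: waits 0, runs 0→4
#111: waits 4, runs 4→7
#118: waits 7, runs 7→19
#125: waits 19, runs 19→26
Sum = 0+4+7+19 = 30.
EDD (increasing due date): #125 #118 #104 #111.
#125: waits 0, runs 0→7
#118: waits 7, runs 7→19
#104: waits 19, runs 19→23
#111: waits 23, runs 23→26
Sum = 0+7+19+23 = 49.
Difference = 30 − 49 = -19.

-19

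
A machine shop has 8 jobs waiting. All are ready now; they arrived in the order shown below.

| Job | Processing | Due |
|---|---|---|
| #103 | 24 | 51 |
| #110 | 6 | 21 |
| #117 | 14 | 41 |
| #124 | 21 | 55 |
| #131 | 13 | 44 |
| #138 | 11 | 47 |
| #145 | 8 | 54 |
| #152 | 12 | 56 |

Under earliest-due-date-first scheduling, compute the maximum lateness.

EDD (increasing due date): #110 #117 #131 #138 #103 #145 #124 #152.
#110: 0→6, due 21, lateness -15
#117: 6→20, due 41, lateness -21
#131: 20→33, due 44, lateness -11
#138: 33→44, due 47, lateness -3
#103: 44→68, due 51, lateness 17
#145: 68→76, due 54, lateness 22
#124: 76→97, due 55, lateness 42
#152: 97→109, due 56, lateness 53
Maximum = 53.

53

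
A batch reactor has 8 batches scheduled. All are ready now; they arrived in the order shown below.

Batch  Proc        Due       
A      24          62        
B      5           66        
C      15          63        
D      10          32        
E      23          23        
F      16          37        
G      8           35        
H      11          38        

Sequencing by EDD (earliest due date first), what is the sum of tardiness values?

EDD (increasing due date): E D G F H A C B.
E: 0→23, due 23, tardiness 0
D: 23→33, due 32, tardiness 1
G: 33→41, due 35, tardiness 6
F: 41→57, due 37, tardiness 20
H: 57→68, due 38, tardiness 30
A: 68→92, due 62, tardiness 30
C: 92→107, due 63, tardiness 44
B: 107→112, due 66, tardiness 46
Sum = 0+1+6+20+30+30+44+46 = 177.

177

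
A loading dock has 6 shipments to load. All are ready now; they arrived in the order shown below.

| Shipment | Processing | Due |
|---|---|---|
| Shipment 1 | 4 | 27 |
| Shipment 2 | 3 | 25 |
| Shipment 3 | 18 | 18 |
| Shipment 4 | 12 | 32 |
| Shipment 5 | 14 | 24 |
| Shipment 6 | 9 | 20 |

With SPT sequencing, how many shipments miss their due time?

2

SPT (increasing processing time): Shipment 2 Shipment 1 Shipment 6 Shipment 4 Shipment 5 Shipment 3.
Shipment 2: 0→3, due 25, tardiness 0
Shipment 1: 3→7, due 27, tardiness 0
Shipment 6: 7→16, due 20, tardiness 0
Shipment 4: 16→28, due 32, tardiness 0
Shipment 5: 28→42, due 24, tardiness 18
Shipment 3: 42→60, due 18, tardiness 42
Late shipments: 2.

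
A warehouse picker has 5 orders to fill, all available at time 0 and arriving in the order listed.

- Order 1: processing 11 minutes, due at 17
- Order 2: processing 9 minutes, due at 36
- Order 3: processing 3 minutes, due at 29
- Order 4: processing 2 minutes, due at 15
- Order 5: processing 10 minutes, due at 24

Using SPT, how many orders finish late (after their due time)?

SPT (increasing processing time): Order 4 Order 3 Order 2 Order 5 Order 1.
Order 4: 0→2, due 15, tardiness 0
Order 3: 2→5, due 29, tardiness 0
Order 2: 5→14, due 36, tardiness 0
Order 5: 14→24, due 24, tardiness 0
Order 1: 24→35, due 17, tardiness 18
Late orders: 1.

1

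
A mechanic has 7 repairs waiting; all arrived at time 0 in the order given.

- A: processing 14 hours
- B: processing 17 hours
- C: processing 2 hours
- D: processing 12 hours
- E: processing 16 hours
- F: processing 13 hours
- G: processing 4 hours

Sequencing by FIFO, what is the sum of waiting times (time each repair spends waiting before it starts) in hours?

258

FIFO (arrival order): A B C D E F G.
A: waits 0, runs 0→14
B: waits 14, runs 14→31
C: waits 31, runs 31→33
D: waits 33, runs 33→45
E: waits 45, runs 45→61
F: waits 61, runs 61→74
G: waits 74, runs 74→78
Sum = 0+14+31+33+45+61+74 = 258.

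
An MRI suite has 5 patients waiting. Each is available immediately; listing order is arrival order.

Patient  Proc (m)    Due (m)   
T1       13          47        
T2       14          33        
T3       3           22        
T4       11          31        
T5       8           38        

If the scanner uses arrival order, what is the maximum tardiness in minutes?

FIFO (arrival order): T1 T2 T3 T4 T5.
T1: 0→13, due 47, tardiness 0
T2: 13→27, due 33, tardiness 0
T3: 27→30, due 22, tardiness 8
T4: 30→41, due 31, tardiness 10
T5: 41→49, due 38, tardiness 11
Maximum = 11.

11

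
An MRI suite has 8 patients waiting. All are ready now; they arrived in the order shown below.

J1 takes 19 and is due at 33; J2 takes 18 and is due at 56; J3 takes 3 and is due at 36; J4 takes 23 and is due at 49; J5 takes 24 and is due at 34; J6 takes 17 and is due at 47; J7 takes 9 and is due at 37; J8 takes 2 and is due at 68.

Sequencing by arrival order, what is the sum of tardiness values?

251

FIFO (arrival order): J1 J2 J3 J4 J5 J6 J7 J8.
J1: 0→19, due 33, tardiness 0
J2: 19→37, due 56, tardiness 0
J3: 37→40, due 36, tardiness 4
J4: 40→63, due 49, tardiness 14
J5: 63→87, due 34, tardiness 53
J6: 87→104, due 47, tardiness 57
J7: 104→113, due 37, tardiness 76
J8: 113→115, due 68, tardiness 47
Sum = 0+0+4+14+53+57+76+47 = 251.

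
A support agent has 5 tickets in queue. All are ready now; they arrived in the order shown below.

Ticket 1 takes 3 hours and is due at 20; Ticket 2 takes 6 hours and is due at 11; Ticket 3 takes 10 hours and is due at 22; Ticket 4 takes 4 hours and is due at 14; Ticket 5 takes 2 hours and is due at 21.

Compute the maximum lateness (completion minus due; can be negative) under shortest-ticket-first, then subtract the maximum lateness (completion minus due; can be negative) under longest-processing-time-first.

-2

SPT (increasing processing time): Ticket 5 Ticket 1 Ticket 4 Ticket 2 Ticket 3.
Ticket 5: 0→2, due 21, lateness -19
Ticket 1: 2→5, due 20, lateness -15
Ticket 4: 5→9, due 14, lateness -5
Ticket 2: 9→15, due 11, lateness 4
Ticket 3: 15→25, due 22, lateness 3
Maximum = 4.
LPT (decreasing processing time): Ticket 3 Ticket 2 Ticket 4 Ticket 1 Ticket 5.
Ticket 3: 0→10, due 22, lateness -12
Ticket 2: 10→16, due 11, lateness 5
Ticket 4: 16→20, due 14, lateness 6
Ticket 1: 20→23, due 20, lateness 3
Ticket 5: 23→25, due 21, lateness 4
Maximum = 6.
Difference = 4 − 6 = -2.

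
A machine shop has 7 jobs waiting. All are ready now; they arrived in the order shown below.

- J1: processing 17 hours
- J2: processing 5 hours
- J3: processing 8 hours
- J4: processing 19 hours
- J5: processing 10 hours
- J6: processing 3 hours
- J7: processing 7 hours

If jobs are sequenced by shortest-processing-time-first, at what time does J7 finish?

SPT (increasing processing time): J6 J2 J7 J3 J5 J1 J4.
J6: 0→3
J2: 3→8
J7: 8→15

15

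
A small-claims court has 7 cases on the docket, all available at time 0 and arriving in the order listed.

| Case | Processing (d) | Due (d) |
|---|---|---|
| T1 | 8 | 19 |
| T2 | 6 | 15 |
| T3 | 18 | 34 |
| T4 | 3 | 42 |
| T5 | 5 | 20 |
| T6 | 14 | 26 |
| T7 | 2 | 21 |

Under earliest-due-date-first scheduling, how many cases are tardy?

EDD (increasing due date): T2 T1 T5 T7 T6 T3 T4.
T2: 0→6, due 15, tardiness 0
T1: 6→14, due 19, tardiness 0
T5: 14→19, due 20, tardiness 0
T7: 19→21, due 21, tardiness 0
T6: 21→35, due 26, tardiness 9
T3: 35→53, due 34, tardiness 19
T4: 53→56, due 42, tardiness 14
Late cases: 3.

3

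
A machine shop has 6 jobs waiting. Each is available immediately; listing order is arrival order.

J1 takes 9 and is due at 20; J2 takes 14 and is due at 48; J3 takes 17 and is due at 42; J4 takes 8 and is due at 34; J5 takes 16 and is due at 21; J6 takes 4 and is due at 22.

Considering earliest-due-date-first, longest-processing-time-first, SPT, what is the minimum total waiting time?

EDD (increasing due date): J1 J5 J6 J4 J3 J2.
J1: waits 0, runs 0→9
J5: waits 9, runs 9→25
J6: waits 25, runs 25→29
J4: waits 29, runs 29→37
J3: waits 37, runs 37→54
J2: waits 54, runs 54→68
Sum = 0+9+25+29+37+54 = 154.
LPT (decreasing processing time): J3 J5 J2 J1 J4 J6.
J3: waits 0, runs 0→17
J5: waits 17, runs 17→33
J2: waits 33, runs 33→47
J1: waits 47, runs 47→56
J4: waits 56, runs 56→64
J6: waits 64, runs 64→68
Sum = 0+17+33+47+56+64 = 217.
SPT (increasing processing time): J6 J4 J1 J2 J5 J3.
J6: waits 0, runs 0→4
J4: waits 4, runs 4→12
J1: waits 12, runs 12→21
J2: waits 21, runs 21→35
J5: waits 35, runs 35→51
J3: waits 51, runs 51→68
Sum = 0+4+12+21+35+51 = 123.
EDD 154, LPT 217, SPT 123 → minimum 123.

123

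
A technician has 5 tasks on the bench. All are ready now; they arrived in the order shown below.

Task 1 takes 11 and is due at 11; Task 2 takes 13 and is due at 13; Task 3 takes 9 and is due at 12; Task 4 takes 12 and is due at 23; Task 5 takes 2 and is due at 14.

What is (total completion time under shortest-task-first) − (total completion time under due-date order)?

SPT (increasing processing time): Task 5 Task 3 Task 1 Task 4 Task 2.
Task 5: 0→2
Task 3: 2→11
Task 1: 11→22
Task 4: 22→34
Task 2: 34→47
Sum = 2+11+22+34+47 = 116.
EDD (increasing due date): Task 1 Task 3 Task 2 Task 5 Task 4.
Task 1: 0→11
Task 3: 11→20
Task 2: 20→33
Task 5: 33→35
Task 4: 35→47
Sum = 11+20+33+35+47 = 146.
Difference = 116 − 146 = -30.

-30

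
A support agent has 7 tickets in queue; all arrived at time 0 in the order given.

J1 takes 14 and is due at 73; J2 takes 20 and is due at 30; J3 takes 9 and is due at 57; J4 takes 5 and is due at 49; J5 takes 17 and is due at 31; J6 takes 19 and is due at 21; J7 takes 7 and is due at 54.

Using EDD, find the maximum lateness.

EDD (increasing due date): J6 J2 J5 J4 J7 J3 J1.
J6: 0→19, due 21, lateness -2
J2: 19→39, due 30, lateness 9
J5: 39→56, due 31, lateness 25
J4: 56→61, due 49, lateness 12
J7: 61→68, due 54, lateness 14
J3: 68→77, due 57, lateness 20
J1: 77→91, due 73, lateness 18
Maximum = 25.

25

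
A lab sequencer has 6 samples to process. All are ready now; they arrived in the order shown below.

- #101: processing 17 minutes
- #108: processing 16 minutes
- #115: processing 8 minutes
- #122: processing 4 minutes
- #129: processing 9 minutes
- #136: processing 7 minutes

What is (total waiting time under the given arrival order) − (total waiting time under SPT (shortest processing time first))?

FIFO (arrival order): #101 #108 #115 #122 #129 #136.
#101: waits 0, runs 0→17
#108: waits 17, runs 17→33
#115: waits 33, runs 33→41
#122: waits 41, runs 41→45
#129: waits 45, runs 45→54
#136: waits 54, runs 54→61
Sum = 0+17+33+41+45+54 = 190.
SPT (increasing processing time): #122 #136 #115 #129 #108 #101.
#122: waits 0, runs 0→4
#136: waits 4, runs 4→11
#115: waits 11, runs 11→19
#129: waits 19, runs 19→28
#108: waits 28, runs 28→44
#101: waits 44, runs 44→61
Sum = 0+4+11+19+28+44 = 106.
Difference = 190 − 106 = 84.

84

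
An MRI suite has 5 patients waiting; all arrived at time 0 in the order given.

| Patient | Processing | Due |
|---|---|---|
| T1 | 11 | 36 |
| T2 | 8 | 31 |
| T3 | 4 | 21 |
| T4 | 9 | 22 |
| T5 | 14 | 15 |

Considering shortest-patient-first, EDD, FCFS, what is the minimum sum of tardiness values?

19

SPT (increasing processing time): T3 T2 T4 T1 T5.
T3: 0→4, due 21, tardiness 0
T2: 4→12, due 31, tardiness 0
T4: 12→21, due 22, tardiness 0
T1: 21→32, due 36, tardiness 0
T5: 32→46, due 15, tardiness 31
Sum = 0+0+0+0+31 = 31.
EDD (increasing due date): T5 T3 T4 T2 T1.
T5: 0→14, due 15, tardiness 0
T3: 14→18, due 21, tardiness 0
T4: 18→27, due 22, tardiness 5
T2: 27→35, due 31, tardiness 4
T1: 35→46, due 36, tardiness 10
Sum = 0+0+5+4+10 = 19.
FIFO (arrival order): T1 T2 T3 T4 T5.
T1: 0→11, due 36, tardiness 0
T2: 11→19, due 31, tardiness 0
T3: 19→23, due 21, tardiness 2
T4: 23→32, due 22, tardiness 10
T5: 32→46, due 15, tardiness 31
Sum = 0+0+2+10+31 = 43.
SPT 31, EDD 19, FIFO 43 → minimum 19.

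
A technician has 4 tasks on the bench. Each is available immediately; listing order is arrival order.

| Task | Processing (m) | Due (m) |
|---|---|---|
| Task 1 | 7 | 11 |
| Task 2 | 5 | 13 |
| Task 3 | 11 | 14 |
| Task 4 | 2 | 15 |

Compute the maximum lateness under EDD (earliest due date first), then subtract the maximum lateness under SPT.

EDD (increasing due date): Task 1 Task 2 Task 3 Task 4.
Task 1: 0→7, due 11, lateness -4
Task 2: 7→12, due 13, lateness -1
Task 3: 12→23, due 14, lateness 9
Task 4: 23→25, due 15, lateness 10
Maximum = 10.
SPT (increasing processing time): Task 4 Task 2 Task 1 Task 3.
Task 4: 0→2, due 15, lateness -13
Task 2: 2→7, due 13, lateness -6
Task 1: 7→14, due 11, lateness 3
Task 3: 14→25, due 14, lateness 11
Maximum = 11.
Difference = 10 − 11 = -1.

-1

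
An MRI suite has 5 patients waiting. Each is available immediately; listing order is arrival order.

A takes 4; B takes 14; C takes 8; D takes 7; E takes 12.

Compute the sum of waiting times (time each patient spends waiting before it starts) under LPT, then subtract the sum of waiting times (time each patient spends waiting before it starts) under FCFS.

LPT (decreasing processing time): B E C D A.
B: waits 0, runs 0→14
E: waits 14, runs 14→26
C: waits 26, runs 26→34
D: waits 34, runs 34→41
A: waits 41, runs 41→45
Sum = 0+14+26+34+41 = 115.
FIFO (arrival order): A B C D E.
A: waits 0, runs 0→4
B: waits 4, runs 4→18
C: waits 18, runs 18→26
D: waits 26, runs 26→33
E: waits 33, runs 33→45
Sum = 0+4+18+26+33 = 81.
Difference = 115 − 81 = 34.

34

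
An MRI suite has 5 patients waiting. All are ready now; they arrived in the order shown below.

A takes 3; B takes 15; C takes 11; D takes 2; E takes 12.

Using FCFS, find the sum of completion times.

FIFO (arrival order): A B C D E.
A: 0→3
B: 3→18
C: 18→29
D: 29→31
E: 31→43
Sum = 3+18+29+31+43 = 124.

124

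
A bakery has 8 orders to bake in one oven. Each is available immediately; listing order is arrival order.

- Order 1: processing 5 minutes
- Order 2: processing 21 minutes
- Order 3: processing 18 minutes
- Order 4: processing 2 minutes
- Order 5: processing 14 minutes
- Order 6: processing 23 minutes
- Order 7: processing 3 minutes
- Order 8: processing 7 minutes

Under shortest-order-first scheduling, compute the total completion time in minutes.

SPT (increasing processing time): Order 4 Order 7 Order 1 Order 8 Order 5 Order 3 Order 2 Order 6.
Order 4: 0→2
Order 7: 2→5
Order 1: 5→10
Order 8: 10→17
Order 5: 17→31
Order 3: 31→49
Order 2: 49→70
Order 6: 70→93
Sum = 2+5+10+17+31+49+70+93 = 277.

277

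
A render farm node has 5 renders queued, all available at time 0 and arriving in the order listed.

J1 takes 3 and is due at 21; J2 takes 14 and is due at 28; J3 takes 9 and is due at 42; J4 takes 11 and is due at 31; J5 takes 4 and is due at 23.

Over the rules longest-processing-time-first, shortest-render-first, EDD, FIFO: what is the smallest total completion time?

94

LPT (decreasing processing time): J2 J4 J3 J5 J1.
J2: 0→14
J4: 14→25
J3: 25→34
J5: 34→38
J1: 38→41
Sum = 14+25+34+38+41 = 152.
SPT (increasing processing time): J1 J5 J3 J4 J2.
J1: 0→3
J5: 3→7
J3: 7→16
J4: 16→27
J2: 27→41
Sum = 3+7+16+27+41 = 94.
EDD (increasing due date): J1 J5 J2 J4 J3.
J1: 0→3
J5: 3→7
J2: 7→21
J4: 21→32
J3: 32→41
Sum = 3+7+21+32+41 = 104.
FIFO (arrival order): J1 J2 J3 J4 J5.
J1: 0→3
J2: 3→17
J3: 17→26
J4: 26→37
J5: 37→41
Sum = 3+17+26+37+41 = 124.
LPT 152, SPT 94, EDD 104, FIFO 124 → minimum 94.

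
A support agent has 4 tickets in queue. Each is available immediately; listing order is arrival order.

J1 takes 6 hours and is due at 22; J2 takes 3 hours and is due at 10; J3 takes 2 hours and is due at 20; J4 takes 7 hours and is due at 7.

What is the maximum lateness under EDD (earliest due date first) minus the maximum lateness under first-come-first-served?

-11

EDD (increasing due date): J4 J2 J3 J1.
J4: 0→7, due 7, lateness 0
J2: 7→10, due 10, lateness 0
J3: 10→12, due 20, lateness -8
J1: 12→18, due 22, lateness -4
Maximum = 0.
FIFO (arrival order): J1 J2 J3 J4.
J1: 0→6, due 22, lateness -16
J2: 6→9, due 10, lateness -1
J3: 9→11, due 20, lateness -9
J4: 11→18, due 7, lateness 11
Maximum = 11.
Difference = 0 − 11 = -11.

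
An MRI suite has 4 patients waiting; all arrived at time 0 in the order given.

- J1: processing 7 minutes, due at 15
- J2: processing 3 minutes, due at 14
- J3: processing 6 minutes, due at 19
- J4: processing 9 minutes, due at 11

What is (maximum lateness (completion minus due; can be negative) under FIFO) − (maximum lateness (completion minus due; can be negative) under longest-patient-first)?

FIFO (arrival order): J1 J2 J3 J4.
J1: 0→7, due 15, lateness -8
J2: 7→10, due 14, lateness -4
J3: 10→16, due 19, lateness -3
J4: 16→25, due 11, lateness 14
Maximum = 14.
LPT (decreasing processing time): J4 J1 J3 J2.
J4: 0→9, due 11, lateness -2
J1: 9→16, due 15, lateness 1
J3: 16→22, due 19, lateness 3
J2: 22→25, due 14, lateness 11
Maximum = 11.
Difference = 14 − 11 = 3.

3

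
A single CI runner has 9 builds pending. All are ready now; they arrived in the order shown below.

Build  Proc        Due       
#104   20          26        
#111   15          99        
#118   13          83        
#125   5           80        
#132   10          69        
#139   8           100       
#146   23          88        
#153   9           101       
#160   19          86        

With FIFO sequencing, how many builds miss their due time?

3

FIFO (arrival order): #104 #111 #118 #125 #132 #139 #146 #153 #160.
#104: 0→20, due 26, tardiness 0
#111: 20→35, due 99, tardiness 0
#118: 35→48, due 83, tardiness 0
#125: 48→53, due 80, tardiness 0
#132: 53→63, due 69, tardiness 0
#139: 63→71, due 100, tardiness 0
#146: 71→94, due 88, tardiness 6
#153: 94→103, due 101, tardiness 2
#160: 103→122, due 86, tardiness 36
Late builds: 3.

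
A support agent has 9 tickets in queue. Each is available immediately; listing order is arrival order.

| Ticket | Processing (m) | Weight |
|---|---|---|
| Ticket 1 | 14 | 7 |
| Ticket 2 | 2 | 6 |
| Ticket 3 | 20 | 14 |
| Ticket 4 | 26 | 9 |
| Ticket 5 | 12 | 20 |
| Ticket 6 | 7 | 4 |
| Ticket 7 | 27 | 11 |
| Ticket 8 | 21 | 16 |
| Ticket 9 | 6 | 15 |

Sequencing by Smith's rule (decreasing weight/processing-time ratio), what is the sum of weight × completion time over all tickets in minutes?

5302

WSPT (decreasing weight/processing-time ratio): Ticket 2 Ticket 9 Ticket 5 Ticket 8 Ticket 3 Ticket 6 Ticket 1 Ticket 7 Ticket 4.
Ticket 2: finishes 2, weight 6, w·C = 12
Ticket 9: finishes 8, weight 15, w·C = 120
Ticket 5: finishes 20, weight 20, w·C = 400
Ticket 8: finishes 41, weight 16, w·C = 656
Ticket 3: finishes 61, weight 14, w·C = 854
Ticket 6: finishes 68, weight 4, w·C = 272
Ticket 1: finishes 82, weight 7, w·C = 574
Ticket 7: finishes 109, weight 11, w·C = 1199
Ticket 4: finishes 135, weight 9, w·C = 1215
Sum = 12+120+400+656+854+272+574+1199+1215 = 5302.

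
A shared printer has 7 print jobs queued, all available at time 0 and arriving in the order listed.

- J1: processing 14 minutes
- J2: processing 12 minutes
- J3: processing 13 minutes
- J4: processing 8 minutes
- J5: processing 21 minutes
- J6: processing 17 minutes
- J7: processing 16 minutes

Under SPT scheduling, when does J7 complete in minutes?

SPT (increasing processing time): J4 J2 J3 J1 J7 J6 J5.
J4: 0→8
J2: 8→20
J3: 20→33
J1: 33→47
J7: 47→63

63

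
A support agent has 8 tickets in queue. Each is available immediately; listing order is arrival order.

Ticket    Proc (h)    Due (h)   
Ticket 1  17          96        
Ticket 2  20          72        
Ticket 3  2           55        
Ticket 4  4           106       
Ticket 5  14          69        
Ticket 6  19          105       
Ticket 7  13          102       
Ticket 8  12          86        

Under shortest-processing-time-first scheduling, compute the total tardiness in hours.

29

SPT (increasing processing time): Ticket 3 Ticket 4 Ticket 8 Ticket 7 Ticket 5 Ticket 1 Ticket 6 Ticket 2.
Ticket 3: 0→2, due 55, tardiness 0
Ticket 4: 2→6, due 106, tardiness 0
Ticket 8: 6→18, due 86, tardiness 0
Ticket 7: 18→31, due 102, tardiness 0
Ticket 5: 31→45, due 69, tardiness 0
Ticket 1: 45→62, due 96, tardiness 0
Ticket 6: 62→81, due 105, tardiness 0
Ticket 2: 81→101, due 72, tardiness 29
Sum = 0+0+0+0+0+0+0+29 = 29.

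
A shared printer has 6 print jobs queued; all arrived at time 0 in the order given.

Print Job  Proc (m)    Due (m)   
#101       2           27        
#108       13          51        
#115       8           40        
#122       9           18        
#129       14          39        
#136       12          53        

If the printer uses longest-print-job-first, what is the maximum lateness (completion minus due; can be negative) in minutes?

31

LPT (decreasing processing time): #129 #108 #136 #122 #115 #101.
#129: 0→14, due 39, lateness -25
#108: 14→27, due 51, lateness -24
#136: 27→39, due 53, lateness -14
#122: 39→48, due 18, lateness 30
#115: 48→56, due 40, lateness 16
#101: 56→58, due 27, lateness 31
Maximum = 31.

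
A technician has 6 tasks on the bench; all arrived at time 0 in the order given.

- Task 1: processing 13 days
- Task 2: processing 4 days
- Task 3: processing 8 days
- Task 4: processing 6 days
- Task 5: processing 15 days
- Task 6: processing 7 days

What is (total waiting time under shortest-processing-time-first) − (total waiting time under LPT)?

-77

SPT (increasing processing time): Task 2 Task 4 Task 6 Task 3 Task 1 Task 5.
Task 2: waits 0, runs 0→4
Task 4: waits 4, runs 4→10
Task 6: waits 10, runs 10→17
Task 3: waits 17, runs 17→25
Task 1: waits 25, runs 25→38
Task 5: waits 38, runs 38→53
Sum = 0+4+10+17+25+38 = 94.
LPT (decreasing processing time): Task 5 Task 1 Task 3 Task 6 Task 4 Task 2.
Task 5: waits 0, runs 0→15
Task 1: waits 15, runs 15→28
Task 3: waits 28, runs 28→36
Task 6: waits 36, runs 36→43
Task 4: waits 43, runs 43→49
Task 2: waits 49, runs 49→53
Sum = 0+15+28+36+43+49 = 171.
Difference = 94 − 171 = -77.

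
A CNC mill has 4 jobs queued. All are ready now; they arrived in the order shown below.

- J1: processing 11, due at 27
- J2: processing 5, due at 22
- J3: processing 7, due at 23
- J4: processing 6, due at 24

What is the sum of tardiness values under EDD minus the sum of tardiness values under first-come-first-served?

-3

EDD (increasing due date): J2 J3 J4 J1.
J2: 0→5, due 22, tardiness 0
J3: 5→12, due 23, tardiness 0
J4: 12→18, due 24, tardiness 0
J1: 18→29, due 27, tardiness 2
Sum = 0+0+0+2 = 2.
FIFO (arrival order): J1 J2 J3 J4.
J1: 0→11, due 27, tardiness 0
J2: 11→16, due 22, tardiness 0
J3: 16→23, due 23, tardiness 0
J4: 23→29, due 24, tardiness 5
Sum = 0+0+0+5 = 5.
Difference = 2 − 5 = -3.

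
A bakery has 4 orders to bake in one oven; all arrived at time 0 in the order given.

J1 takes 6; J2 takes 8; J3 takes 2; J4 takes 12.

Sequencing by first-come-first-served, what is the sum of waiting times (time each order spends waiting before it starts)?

FIFO (arrival order): J1 J2 J3 J4.
J1: waits 0, runs 0→6
J2: waits 6, runs 6→14
J3: waits 14, runs 14→16
J4: waits 16, runs 16→28
Sum = 0+6+14+16 = 36.

36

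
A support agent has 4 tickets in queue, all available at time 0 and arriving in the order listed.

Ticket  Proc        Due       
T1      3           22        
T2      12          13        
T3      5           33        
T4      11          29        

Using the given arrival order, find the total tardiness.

4

FIFO (arrival order): T1 T2 T3 T4.
T1: 0→3, due 22, tardiness 0
T2: 3→15, due 13, tardiness 2
T3: 15→20, due 33, tardiness 0
T4: 20→31, due 29, tardiness 2
Sum = 0+2+0+2 = 4.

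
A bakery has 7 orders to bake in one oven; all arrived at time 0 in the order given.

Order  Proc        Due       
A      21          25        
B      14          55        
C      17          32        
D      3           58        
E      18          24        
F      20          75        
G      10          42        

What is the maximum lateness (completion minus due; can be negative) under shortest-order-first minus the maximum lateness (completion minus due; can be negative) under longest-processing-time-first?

SPT (increasing processing time): D G B C E F A.
D: 0→3, due 58, lateness -55
G: 3→13, due 42, lateness -29
B: 13→27, due 55, lateness -28
C: 27→44, due 32, lateness 12
E: 44→62, due 24, lateness 38
F: 62→82, due 75, lateness 7
A: 82→103, due 25, lateness 78
Maximum = 78.
LPT (decreasing processing time): A F E C B G D.
A: 0→21, due 25, lateness -4
F: 21→41, due 75, lateness -34
E: 41→59, due 24, lateness 35
C: 59→76, due 32, lateness 44
B: 76→90, due 55, lateness 35
G: 90→100, due 42, lateness 58
D: 100→103, due 58, lateness 45
Maximum = 58.
Difference = 78 − 58 = 20.

20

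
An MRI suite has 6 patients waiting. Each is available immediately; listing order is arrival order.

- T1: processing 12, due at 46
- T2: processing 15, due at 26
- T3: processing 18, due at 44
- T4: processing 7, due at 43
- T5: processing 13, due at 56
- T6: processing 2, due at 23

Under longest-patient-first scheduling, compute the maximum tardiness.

44

LPT (decreasing processing time): T3 T2 T5 T1 T4 T6.
T3: 0→18, due 44, tardiness 0
T2: 18→33, due 26, tardiness 7
T5: 33→46, due 56, tardiness 0
T1: 46→58, due 46, tardiness 12
T4: 58→65, due 43, tardiness 22
T6: 65→67, due 23, tardiness 44
Maximum = 44.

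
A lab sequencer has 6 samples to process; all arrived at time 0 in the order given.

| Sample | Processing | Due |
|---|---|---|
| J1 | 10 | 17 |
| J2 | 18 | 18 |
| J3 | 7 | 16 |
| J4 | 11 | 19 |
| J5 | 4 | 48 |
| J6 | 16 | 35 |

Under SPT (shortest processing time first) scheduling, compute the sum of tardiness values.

78

SPT (increasing processing time): J5 J3 J1 J4 J6 J2.
J5: 0→4, due 48, tardiness 0
J3: 4→11, due 16, tardiness 0
J1: 11→21, due 17, tardiness 4
J4: 21→32, due 19, tardiness 13
J6: 32→48, due 35, tardiness 13
J2: 48→66, due 18, tardiness 48
Sum = 0+0+4+13+13+48 = 78.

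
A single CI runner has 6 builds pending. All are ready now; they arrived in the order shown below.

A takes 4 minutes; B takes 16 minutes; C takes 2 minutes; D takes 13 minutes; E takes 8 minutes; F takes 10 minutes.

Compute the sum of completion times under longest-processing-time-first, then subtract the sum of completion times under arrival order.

LPT (decreasing processing time): B D F E A C.
B: 0→16
D: 16→29
F: 29→39
E: 39→47
A: 47→51
C: 51→53
Sum = 16+29+39+47+51+53 = 235.
FIFO (arrival order): A B C D E F.
A: 0→4
B: 4→20
C: 20→22
D: 22→35
E: 35→43
F: 43→53
Sum = 4+20+22+35+43+53 = 177.
Difference = 235 − 177 = 58.

58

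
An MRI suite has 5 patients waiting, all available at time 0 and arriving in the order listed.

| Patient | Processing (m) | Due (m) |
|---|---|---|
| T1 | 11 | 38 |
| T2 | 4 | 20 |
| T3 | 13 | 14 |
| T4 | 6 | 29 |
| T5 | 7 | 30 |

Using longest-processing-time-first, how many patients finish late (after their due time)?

LPT (decreasing processing time): T3 T1 T5 T4 T2.
T3: 0→13, due 14, tardiness 0
T1: 13→24, due 38, tardiness 0
T5: 24→31, due 30, tardiness 1
T4: 31→37, due 29, tardiness 8
T2: 37→41, due 20, tardiness 21
Late patients: 3.

3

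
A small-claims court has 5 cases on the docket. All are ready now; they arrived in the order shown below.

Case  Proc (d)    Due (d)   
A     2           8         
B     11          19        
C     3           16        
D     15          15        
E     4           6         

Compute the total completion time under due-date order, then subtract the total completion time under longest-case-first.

EDD (increasing due date): E A D C B.
E: 0→4
A: 4→6
D: 6→21
C: 21→24
B: 24→35
Sum = 4+6+21+24+35 = 90.
LPT (decreasing processing time): D B E C A.
D: 0→15
B: 15→26
E: 26→30
C: 30→33
A: 33→35
Sum = 15+26+30+33+35 = 139.
Difference = 90 − 139 = -49.

-49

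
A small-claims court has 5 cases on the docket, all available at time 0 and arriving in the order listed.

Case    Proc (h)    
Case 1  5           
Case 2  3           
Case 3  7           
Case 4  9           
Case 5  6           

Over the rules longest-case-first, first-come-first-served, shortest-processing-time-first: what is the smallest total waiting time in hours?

46

LPT (decreasing processing time): Case 4 Case 3 Case 5 Case 1 Case 2.
Case 4: waits 0, runs 0→9
Case 3: waits 9, runs 9→16
Case 5: waits 16, runs 16→22
Case 1: waits 22, runs 22→27
Case 2: waits 27, runs 27→30
Sum = 0+9+16+22+27 = 74.
FIFO (arrival order): Case 1 Case 2 Case 3 Case 4 Case 5.
Case 1: waits 0, runs 0→5
Case 2: waits 5, runs 5→8
Case 3: waits 8, runs 8→15
Case 4: waits 15, runs 15→24
Case 5: waits 24, runs 24→30
Sum = 0+5+8+15+24 = 52.
SPT (increasing processing time): Case 2 Case 1 Case 5 Case 3 Case 4.
Case 2: waits 0, runs 0→3
Case 1: waits 3, runs 3→8
Case 5: waits 8, runs 8→14
Case 3: waits 14, runs 14→21
Case 4: waits 21, runs 21→30
Sum = 0+3+8+14+21 = 46.
LPT 74, FIFO 52, SPT 46 → minimum 46.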